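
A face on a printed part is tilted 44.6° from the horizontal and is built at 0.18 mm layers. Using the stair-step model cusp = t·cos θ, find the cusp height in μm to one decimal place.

128.2 μm

h_c = t·cos θ = 0.18 × 0.7120 = 0.12816 mm (128.2 μm).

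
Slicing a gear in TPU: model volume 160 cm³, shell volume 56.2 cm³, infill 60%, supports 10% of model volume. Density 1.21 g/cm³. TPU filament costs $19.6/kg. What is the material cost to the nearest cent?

Infill region = 160 − 56.2 = 103.8 cm³.
Infill deposited = 0.60 × 103.8, so 62.28 cm³.
Support = 0.10 × 160, so 16 cm³.
Total extruded = 56.2 + 62.28 + 16 = 134.48 cm³.
Mass: 134.48 × 1.21 → 162.7208 g.
At $19.6/kg: 162.7208/1000 × 19.6 = $3.19.

$3.19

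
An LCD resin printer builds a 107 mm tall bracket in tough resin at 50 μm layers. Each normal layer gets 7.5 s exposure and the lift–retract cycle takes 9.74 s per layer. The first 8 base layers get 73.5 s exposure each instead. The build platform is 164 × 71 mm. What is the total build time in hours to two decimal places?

10.39 hours

Layers = ⌈107/0.05⌉ = 2140.
Base layers = 8 × (73.5 + 9.74) = 665.92 s.
Remaining layers = 2132 × (7.5 + 9.74), so 36755.68 s.
Sum: 665.92 + 36755.68 = 37421.6 s → 10.39 hours.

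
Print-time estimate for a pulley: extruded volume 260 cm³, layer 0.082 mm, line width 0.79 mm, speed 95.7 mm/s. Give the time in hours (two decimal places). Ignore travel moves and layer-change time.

11.65 hours

Bead cross-section: 0.082 × 0.79 → 0.06478 mm².
Total extruded path = 260000/0.06478 = 4013584.4 mm.
Time extruding = 4013584.4 / 95.7 = 41939.2 s.
Converting: 41939.2 s = 11.65 hours.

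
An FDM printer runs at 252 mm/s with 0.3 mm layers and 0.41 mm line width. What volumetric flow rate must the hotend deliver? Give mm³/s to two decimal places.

Bead cross-section = 0.3 × 0.41, so 0.123 mm².
Volumetric flow = 252 × 0.123 = 31.00 mm³/s.

31.00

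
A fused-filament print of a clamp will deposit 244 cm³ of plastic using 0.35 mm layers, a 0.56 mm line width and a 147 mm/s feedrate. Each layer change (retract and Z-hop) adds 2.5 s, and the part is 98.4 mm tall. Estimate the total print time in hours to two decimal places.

2.55 hours

Bead cross-section = 0.35 × 0.56 = 0.196 mm².
Total extruded path = 244000/0.196 = 1244898 mm.
Time extruding: 1244898 / 147 → 8468.7 s.
Layers = ⌈98.4/0.35⌉ = 282.
Non-print overhead = 282 × 2.5 = 705 s.
Altogether 8468.7 + 705 = 9173.7 s, i.e. 2.55 hours.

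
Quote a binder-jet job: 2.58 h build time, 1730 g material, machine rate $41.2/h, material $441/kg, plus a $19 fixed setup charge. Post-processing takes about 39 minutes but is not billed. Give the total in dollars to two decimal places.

$888.23

Machine cost = 41.2 × 2.58 = $106.296.
Material charge: 441 × 1730/1000 → $762.93.
Adding setup: 106.296 + 762.93 + 19 → 888.226 ≈ $888.23.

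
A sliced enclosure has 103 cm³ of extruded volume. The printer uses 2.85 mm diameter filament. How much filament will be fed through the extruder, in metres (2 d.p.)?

Filament cross-section = π × (2.85/2)² = 6.3794 mm².
L = 103000 mm³ / 6.3794 mm² = 16145.72 mm, i.e. 16.15 m.

16.15 m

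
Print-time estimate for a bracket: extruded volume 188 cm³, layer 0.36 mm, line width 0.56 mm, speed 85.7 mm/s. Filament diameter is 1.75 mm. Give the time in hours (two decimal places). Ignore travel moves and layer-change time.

Bead cross-section: 0.36 × 0.56 → 0.2016 mm².
Toolpath length = 188 cm³ / 0.2016 mm² = 188000 / 0.2016 = 932539.7 mm.
Print-move time = 932539.7 / 85.7, so 10881.4 s.
10881.4 s = 3.02 hours.

3.02 hours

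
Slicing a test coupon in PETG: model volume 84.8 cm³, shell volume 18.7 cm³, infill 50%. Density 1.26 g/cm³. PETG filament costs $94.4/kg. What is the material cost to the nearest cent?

$6.16

Infill region = 84.8 − 18.7, so 66.1 cm³.
Infill volume = 0.50 × 66.1 = 33.05 cm³.
Total printed volume = 18.7 + 33.05 = 51.75 cm³.
Mass = 51.75 × 1.26, so 65.205 g.
At $94.4/kg: 65.205/1000 × 94.4 = $6.16.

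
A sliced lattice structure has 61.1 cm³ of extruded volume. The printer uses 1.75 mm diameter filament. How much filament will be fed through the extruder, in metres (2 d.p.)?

25.40 m

Filament cross-section = π × (1.75/2)² = 2.4053 mm².
L = 61100 mm³ / 2.4053 mm² = 25402.24 mm, i.e. 25.40 m.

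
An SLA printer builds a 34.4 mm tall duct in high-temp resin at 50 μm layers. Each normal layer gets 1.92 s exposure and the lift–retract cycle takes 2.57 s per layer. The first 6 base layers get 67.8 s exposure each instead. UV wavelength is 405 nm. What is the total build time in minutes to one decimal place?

Layer count = ceil(34.4 / 0.05) = 688.
Base layers = 6 × (67.8 + 2.57) = 422.22 s.
Regular layers = 682 × (1.92 + 2.57) = 3062.18 s.
Sum: 422.22 + 3062.18 = 3484.4 s → 58.1 minutes.

58.1 minutes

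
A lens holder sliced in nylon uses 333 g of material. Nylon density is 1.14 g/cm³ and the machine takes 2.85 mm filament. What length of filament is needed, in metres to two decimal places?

Extruded volume: 333/1.14 = 292.1053 cm³ (292105.3 mm³).
Filament cross-section = π × (2.85/2)² = 6.3794 mm².
Length = 292105.3 / 6.3794 = 45788.84 mm = 45.79 m.

45.79 m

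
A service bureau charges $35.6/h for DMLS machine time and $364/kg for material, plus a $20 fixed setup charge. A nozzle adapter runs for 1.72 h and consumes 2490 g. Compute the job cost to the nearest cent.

Machine cost = 35.6 × 1.72, so $61.232.
Material cost = 364 × 2490/1000 = $906.36.
Adding setup: 61.232 + 906.36 + 20 → 987.592 ≈ $987.59.

$987.59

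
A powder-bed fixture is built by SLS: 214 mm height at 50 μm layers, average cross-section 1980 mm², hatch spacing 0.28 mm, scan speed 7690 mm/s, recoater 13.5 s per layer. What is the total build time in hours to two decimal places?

17.14 hours

Number of layers: 214 / 0.05 → 4280 (rounded up).
Scan path per layer = 1980 / 0.28, so 7071.4 mm.
Per-layer scan time: 7071.4 / 7690 → 0.9196 s.
Per-layer time = 0.9196 + 13.5, so 14.4196 s.
Build time = 4280 × 14.4196 = 61715.888 s = 17.14 hours.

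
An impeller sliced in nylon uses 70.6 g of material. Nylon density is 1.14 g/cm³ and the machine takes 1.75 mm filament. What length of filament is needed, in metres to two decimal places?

Extruded volume: 70.6/1.14 = 61.9298 cm³ (61929.8 mm³).
Filament cross-section = π × (1.75/2)² = 2.4053 mm².
Length = 61929.8 / 2.4053 = 25747.22 mm = 25.75 m.

25.75 m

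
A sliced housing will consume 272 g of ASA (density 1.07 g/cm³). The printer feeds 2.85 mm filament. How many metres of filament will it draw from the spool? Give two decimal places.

Extruded volume: 272/1.07 = 254.2056 cm³ (254205.6 mm³).
Cross-section of 2.85 mm filament: π·(2.85/2)² = 6.3794 mm².
Length = 254205.6 / 6.3794 = 39847.89 mm = 39.85 m.

39.85 m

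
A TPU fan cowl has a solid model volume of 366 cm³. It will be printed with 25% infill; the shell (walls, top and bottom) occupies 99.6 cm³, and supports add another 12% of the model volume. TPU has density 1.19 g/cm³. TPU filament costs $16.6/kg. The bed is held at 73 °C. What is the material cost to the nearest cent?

Volume inside the shell = 366 − 99.6 = 266.4 cm³.
Deposited infill: 0.25 × 266.4 → 66.6 cm³.
Support: 0.12 × 366 → 43.92 cm³.
Total printed volume = 99.6 + 66.6 + 43.92, so 210.12 cm³.
Mass = 210.12 × 1.19 = 250.0428 g.
Cost = 250.0428 g / 1000 × $16.6/kg = $4.15.

$4.15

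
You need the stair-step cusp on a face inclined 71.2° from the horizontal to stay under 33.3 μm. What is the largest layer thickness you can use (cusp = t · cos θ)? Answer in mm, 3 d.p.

Layer height = cusp / cos(71.2°) = 0.0333 / 0.3223 = 0.103 mm.

0.103 mm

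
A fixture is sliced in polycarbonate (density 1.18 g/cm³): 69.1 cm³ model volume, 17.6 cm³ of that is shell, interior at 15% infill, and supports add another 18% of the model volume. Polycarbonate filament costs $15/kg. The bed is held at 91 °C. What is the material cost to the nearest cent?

$0.67

Volume inside the shell = 69.1 − 17.6 = 51.5 cm³.
Deposited infill = 0.15 × 51.5 = 7.725 cm³.
Support = 0.18 × 69.1 = 12.438 cm³.
Total printed volume = 17.6 + 7.725 + 12.438, so 37.763 cm³.
Mass: 37.763 × 1.18 → 44.56034 g.
Cost = 44.56034 g / 1000 × $15/kg = $0.67.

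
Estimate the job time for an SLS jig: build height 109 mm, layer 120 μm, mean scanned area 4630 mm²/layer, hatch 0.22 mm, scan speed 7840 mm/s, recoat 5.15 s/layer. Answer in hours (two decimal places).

Number of layers: 109 / 0.12 → 909 (rounded up).
Scan path per layer: 4630 / 0.22 → 21045.5 mm.
Laser time per layer: 21045.5 / 7840 → 2.6844 s.
Layer cycle = 2.6844 + 5.15 = 7.8344 s.
Build time = 909 × 7.8344 = 7121.4696 s = 1.98 hours.

1.98 hours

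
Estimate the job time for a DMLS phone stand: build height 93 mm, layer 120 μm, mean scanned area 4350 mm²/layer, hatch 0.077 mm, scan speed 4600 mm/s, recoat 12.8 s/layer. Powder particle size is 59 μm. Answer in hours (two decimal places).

5.40 hours

Number of layers: 93 / 0.12 → 775 (rounded up).
Hatch length per layer: 4350 / 0.077 → 56493.5 mm.
Laser time per layer: 56493.5 / 4600 → 12.2812 s.
Layer cycle: 12.2812 + 12.8 → 25.0812 s.
Total: 775 × 25.0812 s = 19437.93 s → 5.40 hours.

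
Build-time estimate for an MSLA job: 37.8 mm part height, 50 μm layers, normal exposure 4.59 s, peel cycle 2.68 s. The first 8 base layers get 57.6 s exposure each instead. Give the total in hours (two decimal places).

1.64 hours

Number of layers: 37.8 / 0.05 → 756 (rounded up).
Base layers = 8 × (57.6 + 2.68), so 482.24 s.
Normal layers = 748 × (4.59 + 2.68), so 5437.96 s.
Total = 482.24 + 5437.96 = 5920.2 s = 1.64 hours.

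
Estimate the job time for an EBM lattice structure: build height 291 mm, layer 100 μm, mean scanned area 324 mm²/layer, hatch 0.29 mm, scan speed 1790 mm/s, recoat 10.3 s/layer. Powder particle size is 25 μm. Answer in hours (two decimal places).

Layer count = ceil(291 / 0.1) = 2910.
Scan path per layer: 324 / 0.29 → 1117.2 mm.
Per-layer scan time: 1117.2 / 1790 → 0.6241 s.
Time per layer: 0.6241 + 10.3 → 10.9241 s.
Total: 2910 × 10.9241 s = 31789.131 s → 8.83 hours.

8.83 hours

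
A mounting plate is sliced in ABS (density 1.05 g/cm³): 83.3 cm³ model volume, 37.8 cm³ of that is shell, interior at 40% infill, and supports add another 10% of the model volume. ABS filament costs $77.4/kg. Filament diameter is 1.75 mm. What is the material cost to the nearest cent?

Infill region = 83.3 − 37.8, so 45.5 cm³.
Infill deposited = 0.40 × 45.5, so 18.2 cm³.
Support: 0.10 × 83.3 → 8.33 cm³.
Total printed volume = 37.8 + 18.2 + 8.33, so 64.33 cm³.
Mass = 64.33 × 1.05 = 67.5465 g.
Cost = 67.5465 g / 1000 × $77.4/kg = $5.23.

$5.23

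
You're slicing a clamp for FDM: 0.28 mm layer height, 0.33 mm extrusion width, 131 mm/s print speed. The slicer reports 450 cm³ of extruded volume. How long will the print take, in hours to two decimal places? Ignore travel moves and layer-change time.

10.33 hours

Line area = 0.28 × 0.33 = 0.0924 mm².
Total extruded path = 450000/0.0924 = 4870129.9 mm.
Time extruding = 4870129.9 / 131, so 37176.6 s.
In the requested units: 37176.6 s = 10.33 hours.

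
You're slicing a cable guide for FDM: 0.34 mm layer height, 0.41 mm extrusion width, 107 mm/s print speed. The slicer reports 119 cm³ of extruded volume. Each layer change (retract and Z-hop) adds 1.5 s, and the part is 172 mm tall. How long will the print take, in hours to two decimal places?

Extrusion cross-section = 0.34 × 0.41 = 0.1394 mm².
Toolpath length = 119 cm³ / 0.1394 mm² = 119000 / 0.1394 = 853658.5 mm.
Print-move time = 853658.5 / 107, so 7978.1 s.
Layers = ⌈172/0.34⌉ = 506.
Non-print overhead: 506 × 1.5 → 759 s.
Total = 7978.1 + 759 = 8737.1 s = 2.43 hours.

2.43 hours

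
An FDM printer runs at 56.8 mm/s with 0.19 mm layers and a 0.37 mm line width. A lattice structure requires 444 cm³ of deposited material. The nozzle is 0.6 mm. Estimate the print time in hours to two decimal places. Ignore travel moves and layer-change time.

30.89 hours

Extrusion cross-section = 0.19 × 0.37, so 0.0703 mm².
Path length: 444000 mm³ / 0.0703 mm² → 6315789.5 mm.
Time extruding: 6315789.5 / 56.8 → 111193.5 s.
That's 111193.5 s → 30.89 hours.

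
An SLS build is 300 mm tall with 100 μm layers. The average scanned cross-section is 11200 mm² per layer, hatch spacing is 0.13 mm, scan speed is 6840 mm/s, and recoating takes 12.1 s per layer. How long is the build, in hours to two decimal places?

20.58 hours

Number of layers: 300 / 0.1 → 3000 (rounded up).
Hatch length per layer = 11200 / 0.13, so 86153.8 mm.
Laser time per layer: 86153.8 / 6840 → 12.5956 s.
Per-layer time: 12.5956 + 12.1 → 24.6956 s.
3000 layers × 24.6956 s/layer = 74086.8 s, i.e. 20.58 hours.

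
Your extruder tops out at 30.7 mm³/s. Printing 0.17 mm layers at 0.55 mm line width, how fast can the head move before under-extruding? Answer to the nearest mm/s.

328 mm/s

Extrusion cross-section = 0.17 × 0.55 = 0.0935 mm².
Max speed = 30.7 / 0.0935 = 328.34 ≈ 328 mm/s.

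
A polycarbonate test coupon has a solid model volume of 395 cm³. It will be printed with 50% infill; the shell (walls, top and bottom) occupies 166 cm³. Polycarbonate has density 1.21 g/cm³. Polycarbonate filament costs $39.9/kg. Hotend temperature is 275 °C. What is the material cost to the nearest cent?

Infill region = 395 − 166, so 229 cm³.
Deposited infill: 0.50 × 229 → 114.5 cm³.
Deposited volume = 166 + 114.5, so 280.5 cm³.
Mass: 280.5 × 1.21 → 339.405 g.
At $39.9/kg: 339.405/1000 × 39.9 = $13.54.

$13.54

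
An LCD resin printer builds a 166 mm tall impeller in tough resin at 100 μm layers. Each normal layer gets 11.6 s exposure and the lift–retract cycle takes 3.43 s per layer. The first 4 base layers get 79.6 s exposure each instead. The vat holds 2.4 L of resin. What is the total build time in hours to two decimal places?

7.01 hours

Number of layers: 166 / 0.1 → 1660 (rounded up).
Burn-in layers = 4 × (79.6 + 3.43) = 332.12 s.
Remaining layers: 1656 × (11.6 + 3.43) → 24889.68 s.
Total = 332.12 + 24889.68 = 25221.8 s = 7.01 hours.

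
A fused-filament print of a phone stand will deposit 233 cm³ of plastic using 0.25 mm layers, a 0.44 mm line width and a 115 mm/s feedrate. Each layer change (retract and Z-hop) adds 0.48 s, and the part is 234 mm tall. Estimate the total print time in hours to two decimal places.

Line area = 0.25 × 0.44 = 0.11 mm².
Toolpath length = 233 cm³ / 0.11 mm² = 233000 / 0.11 = 2118181.8 mm.
Print-move time = 2118181.8 / 115, so 18419 s.
Layer count = ceil(234 / 0.25) = 936.
Non-print overhead = 936 × 0.48, so 449.28 s.
Total = 18419 + 449.28 = 18868.28 s = 5.24 hours.

5.24 hours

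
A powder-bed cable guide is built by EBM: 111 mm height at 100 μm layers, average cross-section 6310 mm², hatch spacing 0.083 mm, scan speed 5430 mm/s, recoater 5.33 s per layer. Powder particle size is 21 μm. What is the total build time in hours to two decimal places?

Layer count = ceil(111 / 0.1) = 1110.
Per-layer scan distance = 6310 / 0.083, so 76024.1 mm.
Scan time per layer = 76024.1 / 5430, so 14.0008 s.
Per-layer time: 14.0008 + 5.33 → 19.3308 s.
Build time = 1110 × 19.3308 = 21457.188 s = 5.96 hours.

5.96 hours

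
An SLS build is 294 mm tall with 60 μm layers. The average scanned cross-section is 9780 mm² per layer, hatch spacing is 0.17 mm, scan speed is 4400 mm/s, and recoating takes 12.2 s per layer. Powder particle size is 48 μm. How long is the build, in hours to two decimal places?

Number of layers: 294 / 0.06 → 4900 (rounded up).
Per-layer scan distance = 9780 / 0.17 = 57529.4 mm.
Laser time per layer = 57529.4 / 4400 = 13.0749 s.
Layer cycle = 13.0749 + 12.2, so 25.2749 s.
4900 layers × 25.2749 s/layer = 123847.01 s, i.e. 34.40 hours.

34.40 hours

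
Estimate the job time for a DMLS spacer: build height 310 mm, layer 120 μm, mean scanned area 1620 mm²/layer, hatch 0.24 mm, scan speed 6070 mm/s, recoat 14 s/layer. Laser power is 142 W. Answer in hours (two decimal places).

Number of layers: 310 / 0.12 → 2584 (rounded up).
Hatch length per layer = 1620 / 0.24, so 6750 mm.
Laser time per layer: 6750 / 6070 → 1.112 s.
Time per layer: 1.112 + 14 → 15.112 s.
Build time = 2584 × 15.112 = 39049.408 s = 10.85 hours.

10.85 hours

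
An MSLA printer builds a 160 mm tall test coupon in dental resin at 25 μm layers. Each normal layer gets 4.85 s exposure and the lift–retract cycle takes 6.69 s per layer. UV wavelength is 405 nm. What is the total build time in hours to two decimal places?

20.52 hours

Layers = ⌈160/0.025⌉ = 6400.
Per-layer time = 4.85 + 6.69, so 11.54 s.
Total = 6400 × 11.54 = 73856 s = 20.52 hours.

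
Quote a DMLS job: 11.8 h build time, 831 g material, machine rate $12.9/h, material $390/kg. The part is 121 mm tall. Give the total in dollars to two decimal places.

$476.31

Time charge: 12.9 × 11.8 → $152.22.
Material charge = 390 × 831/1000, so $324.09.
Total = 152.22 + 324.09 = $476.31.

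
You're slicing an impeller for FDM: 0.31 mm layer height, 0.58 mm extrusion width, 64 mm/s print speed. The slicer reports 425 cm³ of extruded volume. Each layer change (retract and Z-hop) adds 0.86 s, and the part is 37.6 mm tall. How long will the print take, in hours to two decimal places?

Extrusion cross-section: 0.31 × 0.58 → 0.1798 mm².
Total extruded path = 425000/0.1798 = 2363737.5 mm.
Extrusion time = 2363737.5 / 64, so 36933.4 s.
Layer count = ceil(37.6 / 0.31) = 122.
Z-hop total = 122 × 0.86 = 104.92 s.
Altogether 36933.4 + 104.92 = 37038.32 s, i.e. 10.29 hours.

10.29 hours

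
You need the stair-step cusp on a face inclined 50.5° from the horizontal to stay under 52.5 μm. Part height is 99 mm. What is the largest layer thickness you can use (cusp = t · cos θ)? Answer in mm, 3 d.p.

t = h_c / cos θ = 0.0525 / 0.6361 = 0.083 mm.

0.083 mm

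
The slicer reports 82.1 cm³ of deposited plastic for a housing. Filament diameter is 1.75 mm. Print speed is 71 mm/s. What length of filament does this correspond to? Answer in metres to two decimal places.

Cross-section of 1.75 mm filament: π·(1.75/2)² = 2.4053 mm².
Length = 82.1 cm³ / 2.4053 mm² = 82100 / 2.4053 = 34132.96 mm = 34.13 m.

34.13 m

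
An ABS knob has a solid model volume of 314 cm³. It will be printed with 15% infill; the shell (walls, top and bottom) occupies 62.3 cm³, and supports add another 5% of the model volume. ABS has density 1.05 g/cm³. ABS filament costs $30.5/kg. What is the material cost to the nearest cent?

$3.71

Infill region = 314 − 62.3 = 251.7 cm³.
Infill volume: 0.15 × 251.7 → 37.755 cm³.
Support = 0.05 × 314 = 15.7 cm³.
Total extruded = 62.3 + 37.755 + 15.7, so 115.755 cm³.
Mass = 115.755 × 1.05, so 121.54275 g.
At $30.5/kg: 121.54275/1000 × 30.5 = $3.71.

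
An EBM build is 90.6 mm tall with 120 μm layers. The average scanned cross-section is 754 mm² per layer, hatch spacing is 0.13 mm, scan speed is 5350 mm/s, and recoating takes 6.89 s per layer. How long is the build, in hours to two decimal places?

1.67 hours

Number of layers: 90.6 / 0.12 → 755 (rounded up).
Scan path per layer = 754 / 0.13 = 5800 mm.
Scan time per layer = 5800 / 5350, so 1.0841 s.
Per-layer time = 1.0841 + 6.89, so 7.9741 s.
Build time = 755 × 7.9741 = 6020.4455 s = 1.67 hours.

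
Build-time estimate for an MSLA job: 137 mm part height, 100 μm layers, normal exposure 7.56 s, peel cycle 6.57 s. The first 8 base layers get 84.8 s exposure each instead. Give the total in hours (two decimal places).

Number of layers: 137 / 0.1 → 1370 (rounded up).
Burn-in layers = 8 × (84.8 + 6.57) = 730.96 s.
Regular layers = 1362 × (7.56 + 6.57), so 19245.06 s.
Sum: 730.96 + 19245.06 = 19976.02 s → 5.55 hours.

5.55 hours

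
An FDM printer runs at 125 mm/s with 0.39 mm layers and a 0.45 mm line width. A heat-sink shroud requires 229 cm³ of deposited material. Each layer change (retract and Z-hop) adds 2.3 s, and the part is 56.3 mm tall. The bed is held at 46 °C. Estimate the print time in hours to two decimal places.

2.99 hours

Bead cross-section: 0.39 × 0.45 → 0.1755 mm².
Total extruded path = 229000/0.1755 = 1304843.3 mm.
Print-move time = 1304843.3 / 125 = 10438.7 s.
Number of layers: 56.3 / 0.39 → 145 (rounded up).
Non-print overhead = 145 × 2.3, so 333.5 s.
Altogether 10438.7 + 333.5 = 10772.2 s, i.e. 2.99 hours.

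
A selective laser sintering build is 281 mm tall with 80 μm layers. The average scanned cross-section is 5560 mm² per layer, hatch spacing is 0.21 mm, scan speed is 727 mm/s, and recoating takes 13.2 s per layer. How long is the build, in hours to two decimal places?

Number of layers: 281 / 0.08 → 3513 (rounded up).
Scan path per layer: 5560 / 0.21 → 26476.2 mm.
Laser time per layer = 26476.2 / 727, so 36.4184 s.
Layer cycle = 36.4184 + 13.2 = 49.6184 s.
3513 layers × 49.6184 s/layer = 174309.4392 s, i.e. 48.42 hours.

48.42 hours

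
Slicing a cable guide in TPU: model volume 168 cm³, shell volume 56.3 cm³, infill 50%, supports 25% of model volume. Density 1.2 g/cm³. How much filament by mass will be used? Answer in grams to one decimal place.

Interior volume: 168 − 56.3 → 111.7 cm³.
Deposited infill: 0.50 × 111.7 → 55.85 cm³.
Support: 0.25 × 168 → 42 cm³.
Deposited volume = 56.3 + 55.85 + 42 = 154.15 cm³.
Mass = 154.15 × 1.2 = 184.98 g.

185.0 g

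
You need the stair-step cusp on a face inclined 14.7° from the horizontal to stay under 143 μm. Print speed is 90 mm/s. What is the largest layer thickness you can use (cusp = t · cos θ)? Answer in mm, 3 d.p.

0.148 mm

cos(14.7°) = 0.9673; t_max = 0.143/0.9673 = 0.148 mm.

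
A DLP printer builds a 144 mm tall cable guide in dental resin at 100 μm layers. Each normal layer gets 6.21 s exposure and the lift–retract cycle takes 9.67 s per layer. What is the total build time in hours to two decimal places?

Number of layers: 144 / 0.1 → 1440 (rounded up).
Each layer takes: 6.21 + 9.67 → 15.88 s.
Total = 1440 × 15.88 = 22867.2 s = 6.35 hours.

6.35 hours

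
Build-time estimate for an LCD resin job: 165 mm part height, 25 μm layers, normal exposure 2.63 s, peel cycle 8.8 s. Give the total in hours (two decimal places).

20.96 hours

Layers = ⌈165/0.025⌉ = 6600.
Per-layer time = 2.63 + 8.8 = 11.43 s.
Total = 6600 × 11.43 = 75438 s = 20.96 hours.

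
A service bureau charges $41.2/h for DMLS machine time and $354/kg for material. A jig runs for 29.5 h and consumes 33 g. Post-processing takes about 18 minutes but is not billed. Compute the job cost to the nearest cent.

$1227.08

Time charge = 41.2 × 29.5, so $1215.40.
Material charge: 354 × 33/1000 → $11.682.
Total = 1215.40 + 11.682 = 1227.082 ≈ $1227.08.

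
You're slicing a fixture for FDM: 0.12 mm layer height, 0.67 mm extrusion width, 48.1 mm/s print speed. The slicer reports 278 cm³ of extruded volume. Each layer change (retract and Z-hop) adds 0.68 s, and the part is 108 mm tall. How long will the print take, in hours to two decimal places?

20.14 hours

Bead cross-section: 0.12 × 0.67 → 0.0804 mm².
Total extruded path = 278000/0.0804 = 3457711.4 mm.
Extrusion time = 3457711.4 / 48.1, so 71885.9 s.
Layer count = ceil(108 / 0.12) = 900.
Layer-change overhead: 900 × 0.68 → 612 s.
Altogether 71885.9 + 612 = 72497.9 s, i.e. 20.14 hours.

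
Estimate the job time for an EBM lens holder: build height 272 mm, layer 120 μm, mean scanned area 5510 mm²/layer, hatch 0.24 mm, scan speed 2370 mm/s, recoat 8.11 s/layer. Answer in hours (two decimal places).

Number of layers: 272 / 0.12 → 2267 (rounded up).
Scan path per layer = 5510 / 0.24, so 22958.3 mm.
Per-layer scan time: 22958.3 / 2370 → 9.687 s.
Layer cycle = 9.687 + 8.11, so 17.797 s.
Total: 2267 × 17.797 s = 40345.799 s → 11.21 hours.

11.21 hours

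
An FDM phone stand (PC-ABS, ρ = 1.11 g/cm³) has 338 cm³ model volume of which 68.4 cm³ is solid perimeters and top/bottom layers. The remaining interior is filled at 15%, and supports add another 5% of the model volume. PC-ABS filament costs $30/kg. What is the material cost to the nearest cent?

Interior volume = 338 − 68.4, so 269.6 cm³.
Deposited infill = 0.15 × 269.6 = 40.44 cm³.
Support = 0.05 × 338 = 16.9 cm³.
Deposited volume: 68.4 + 40.44 + 16.9 → 125.74 cm³.
Mass = 125.74 × 1.11, so 139.5714 g.
Cost = 139.5714 g / 1000 × $30/kg = $4.19.

$4.19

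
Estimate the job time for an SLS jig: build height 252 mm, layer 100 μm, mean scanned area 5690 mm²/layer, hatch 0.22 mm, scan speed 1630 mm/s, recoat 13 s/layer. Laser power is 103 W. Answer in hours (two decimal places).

20.21 hours

Layers = ⌈252/0.1⌉ = 2520.
Per-layer scan distance = 5690 / 0.22, so 25863.6 mm.
Per-layer scan time = 25863.6 / 1630, so 15.8672 s.
Layer cycle = 15.8672 + 13 = 28.8672 s.
Total: 2520 × 28.8672 s = 72745.344 s → 20.21 hours.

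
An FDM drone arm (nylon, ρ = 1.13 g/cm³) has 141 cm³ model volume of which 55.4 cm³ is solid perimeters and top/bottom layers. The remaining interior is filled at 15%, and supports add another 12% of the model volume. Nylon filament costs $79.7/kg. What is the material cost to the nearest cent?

Interior volume = 141 − 55.4 = 85.6 cm³.
Infill volume = 0.15 × 85.6, so 12.84 cm³.
Support = 0.12 × 141 = 16.92 cm³.
Total extruded = 55.4 + 12.84 + 16.92, so 85.16 cm³.
Mass = 85.16 × 1.13 = 96.2308 g.
Cost = 96.2308 g / 1000 × $79.7/kg = $7.67.

$7.67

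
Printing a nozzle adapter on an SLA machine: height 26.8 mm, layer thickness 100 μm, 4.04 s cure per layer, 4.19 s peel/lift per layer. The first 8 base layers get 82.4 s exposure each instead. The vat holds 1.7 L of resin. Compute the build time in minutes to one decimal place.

47.2 minutes

Layers = ⌈26.8/0.1⌉ = 268.
Base layers = 8 × (82.4 + 4.19), so 692.72 s.
Regular layers: 260 × (4.04 + 4.19) → 2139.8 s.
Total = 692.72 + 2139.8 = 2832.52 s = 47.2 minutes.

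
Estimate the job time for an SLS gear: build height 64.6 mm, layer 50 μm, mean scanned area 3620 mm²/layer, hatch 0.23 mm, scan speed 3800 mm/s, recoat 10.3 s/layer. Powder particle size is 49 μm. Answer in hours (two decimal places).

5.18 hours

Layer count = ceil(64.6 / 0.05) = 1292.
Scan path per layer: 3620 / 0.23 → 15739.1 mm.
Scan time per layer: 15739.1 / 3800 → 4.1419 s.
Time per layer = 4.1419 + 10.3 = 14.4419 s.
1292 layers × 14.4419 s/layer = 18658.9348 s, i.e. 5.18 hours.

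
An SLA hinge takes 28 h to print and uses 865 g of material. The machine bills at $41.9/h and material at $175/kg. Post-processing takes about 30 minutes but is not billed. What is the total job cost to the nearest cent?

$1324.58

Machine cost = 41.9 × 28, so $1173.20.
Material charge = 175 × 865/1000 = $151.375.
Total = 1173.20 + 151.375 = 1324.575 ≈ $1324.58.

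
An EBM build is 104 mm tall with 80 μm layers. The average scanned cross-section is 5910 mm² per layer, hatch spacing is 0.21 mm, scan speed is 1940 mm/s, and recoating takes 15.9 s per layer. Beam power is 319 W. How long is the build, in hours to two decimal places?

10.98 hours

Layer count = ceil(104 / 0.08) = 1300.
Hatch length per layer: 5910 / 0.21 → 28142.9 mm.
Beam time per layer: 28142.9 / 1940 → 14.5066 s.
Layer cycle = 14.5066 + 15.9 = 30.4066 s.
Build time = 1300 × 30.4066 = 39528.58 s = 10.98 hours.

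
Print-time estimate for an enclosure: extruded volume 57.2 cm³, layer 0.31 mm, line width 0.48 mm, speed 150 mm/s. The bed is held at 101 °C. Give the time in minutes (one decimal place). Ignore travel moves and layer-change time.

Extrusion cross-section: 0.31 × 0.48 → 0.1488 mm².
Path length: 57200 mm³ / 0.1488 mm² → 384408.6 mm.
Extrusion time = 384408.6 / 150, so 2562.7 s.
2562.7 s = 42.7 minutes.

42.7 minutes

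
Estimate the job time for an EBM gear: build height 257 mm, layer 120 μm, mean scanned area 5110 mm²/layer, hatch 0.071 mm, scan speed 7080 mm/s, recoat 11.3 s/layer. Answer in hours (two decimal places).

12.77 hours

Layers = ⌈257/0.12⌉ = 2142.
Per-layer scan distance: 5110 / 0.071 → 71971.8 mm.
Scan time per layer = 71971.8 / 7080 = 10.1655 s.
Layer cycle = 10.1655 + 11.3 = 21.4655 s.
Total: 2142 × 21.4655 s = 45979.101 s → 12.77 hours.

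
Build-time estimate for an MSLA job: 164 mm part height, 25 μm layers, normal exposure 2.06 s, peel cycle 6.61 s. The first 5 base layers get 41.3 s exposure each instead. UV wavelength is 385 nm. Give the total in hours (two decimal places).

Number of layers: 164 / 0.025 → 6560 (rounded up).
Burn-in layers = 5 × (41.3 + 6.61) = 239.55 s.
Remaining layers = 6555 × (2.06 + 6.61) = 56831.85 s.
Sum: 239.55 + 56831.85 = 57071.4 s → 15.85 hours.

15.85 hours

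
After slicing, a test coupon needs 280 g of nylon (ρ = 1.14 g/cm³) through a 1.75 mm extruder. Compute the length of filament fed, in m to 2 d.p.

102.11 m

Extruded volume: 280/1.14 = 245.614 cm³ (245614 mm³).
A = π r² = π × 0.875² = 2.4053 mm².
L = V/A = 245614/2.4053 = 102113.67 mm → 102.11 m.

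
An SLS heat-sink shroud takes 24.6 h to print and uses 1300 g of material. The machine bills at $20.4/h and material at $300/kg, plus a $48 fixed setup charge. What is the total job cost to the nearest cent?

$939.84

Machine-time cost = 20.4 × 24.6 = $501.84.
Feedstock cost = 300 × 1300/1000 = $390.00.
Adding setup: 501.84 + 390.00 + 48 → $939.84.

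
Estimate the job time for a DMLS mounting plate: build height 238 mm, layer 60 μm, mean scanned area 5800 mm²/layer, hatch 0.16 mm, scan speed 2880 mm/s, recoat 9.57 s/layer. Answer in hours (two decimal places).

Layers = ⌈238/0.06⌉ = 3967.
Per-layer scan distance = 5800 / 0.16 = 36250 mm.
Per-layer scan time = 36250 / 2880 = 12.5868 s.
Layer cycle = 12.5868 + 9.57 = 22.1568 s.
Total: 3967 × 22.1568 s = 87896.0256 s → 24.42 hours.

24.42 hours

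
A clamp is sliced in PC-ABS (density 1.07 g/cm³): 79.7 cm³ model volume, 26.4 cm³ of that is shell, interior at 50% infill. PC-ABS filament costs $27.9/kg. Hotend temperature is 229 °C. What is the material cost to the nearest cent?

Infill region = 79.7 − 26.4 = 53.3 cm³.
Deposited infill: 0.50 × 53.3 → 26.65 cm³.
Total printed volume: 26.4 + 26.65 → 53.05 cm³.
Mass = 53.05 × 1.07, so 56.7635 g.
At $27.9/kg: 56.7635/1000 × 27.9 = $1.58.

$1.58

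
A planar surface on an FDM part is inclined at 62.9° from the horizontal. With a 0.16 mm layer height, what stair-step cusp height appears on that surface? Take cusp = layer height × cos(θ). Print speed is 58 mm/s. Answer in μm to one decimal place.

72.9 μm

cos(62.9°) = 0.4555, so cusp = 0.16 × 0.4555 = 0.07288 mm → 72.9 μm.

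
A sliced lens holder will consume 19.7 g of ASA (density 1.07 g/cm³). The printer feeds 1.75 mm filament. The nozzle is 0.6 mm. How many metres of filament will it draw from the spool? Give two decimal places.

Extruded volume: 19.7/1.07 = 18.4112 cm³ (18411.2 mm³).
Cross-section of 1.75 mm filament: π·(1.75/2)² = 2.4053 mm².
L = V/A = 18411.2/2.4053 = 7654.43 mm → 7.65 m.

7.65 m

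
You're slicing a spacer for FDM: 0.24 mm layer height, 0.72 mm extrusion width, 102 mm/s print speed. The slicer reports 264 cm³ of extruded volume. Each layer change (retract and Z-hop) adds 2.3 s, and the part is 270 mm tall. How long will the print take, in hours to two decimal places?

Bead cross-section: 0.24 × 0.72 → 0.1728 mm².
Toolpath length = 264 cm³ / 0.1728 mm² = 264000 / 0.1728 = 1527777.8 mm.
Extrusion time: 1527777.8 / 102 → 14978.2 s.
Number of layers: 270 / 0.24 → 1125 (rounded up).
Layer-change overhead = 1125 × 2.3 = 2587.5 s.
Total = 14978.2 + 2587.5 = 17565.7 s = 4.88 hours.

4.88 hours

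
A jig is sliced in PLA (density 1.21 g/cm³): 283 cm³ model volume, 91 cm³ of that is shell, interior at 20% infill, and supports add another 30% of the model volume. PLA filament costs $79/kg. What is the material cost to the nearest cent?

$20.48

Interior volume: 283 − 91 → 192 cm³.
Infill deposited = 0.20 × 192, so 38.4 cm³.
Support: 0.30 × 283 → 84.9 cm³.
Total printed volume = 91 + 38.4 + 84.9 = 214.3 cm³.
Mass = 214.3 × 1.21, so 259.303 g.
At $79/kg: 259.303/1000 × 79 = $20.48.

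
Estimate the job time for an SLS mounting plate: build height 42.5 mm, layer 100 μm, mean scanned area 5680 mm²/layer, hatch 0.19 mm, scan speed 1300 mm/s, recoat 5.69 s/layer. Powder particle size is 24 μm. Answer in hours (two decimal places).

Number of layers: 42.5 / 0.1 → 425 (rounded up).
Per-layer scan distance: 5680 / 0.19 → 29894.7 mm.
Scan time per layer: 29894.7 / 1300 → 22.9959 s.
Layer cycle: 22.9959 + 5.69 → 28.6859 s.
Build time = 425 × 28.6859 = 12191.5075 s = 3.39 hours.

3.39 hours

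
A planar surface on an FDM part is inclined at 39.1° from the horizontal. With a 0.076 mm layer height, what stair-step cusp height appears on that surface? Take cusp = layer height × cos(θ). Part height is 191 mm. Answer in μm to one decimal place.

h_c = t·cos θ = 0.076 × 0.7760 = 0.058976 mm (59.0 μm).

59.0 μm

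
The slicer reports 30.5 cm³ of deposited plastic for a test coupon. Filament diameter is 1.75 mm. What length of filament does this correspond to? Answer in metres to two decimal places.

A = π r² = π × 0.875² = 2.4053 mm².
L = 30500 mm³ / 2.4053 mm² = 12680.33 mm, i.e. 12.68 m.

12.68 m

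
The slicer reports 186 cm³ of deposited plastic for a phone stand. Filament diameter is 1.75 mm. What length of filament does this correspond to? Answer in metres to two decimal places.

A = π r² = π × 0.875² = 2.4053 mm².
L = 186000 mm³ / 2.4053 mm² = 77329.23 mm, i.e. 77.33 m.

77.33 m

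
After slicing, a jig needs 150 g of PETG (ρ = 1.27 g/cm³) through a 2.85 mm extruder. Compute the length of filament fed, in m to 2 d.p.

18.51 m

Volume = 150 g / 1.27 g·cm⁻³ = 118.1102 cm³ = 118110.2 mm³.
Filament cross-section = π × (2.85/2)² = 6.3794 mm².
L = V/A = 118110.2/6.3794 = 18514.31 mm → 18.51 m.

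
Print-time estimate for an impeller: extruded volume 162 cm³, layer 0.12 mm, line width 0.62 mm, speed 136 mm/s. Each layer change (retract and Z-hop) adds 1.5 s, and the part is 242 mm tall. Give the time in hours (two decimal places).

Extrusion cross-section = 0.12 × 0.62 = 0.0744 mm².
Total extruded path = 162000/0.0744 = 2177419.4 mm.
Time extruding = 2177419.4 / 136 = 16010.4 s.
Layers = ⌈242/0.12⌉ = 2017.
Non-print overhead = 2017 × 1.5, so 3025.5 s.
Total = 16010.4 + 3025.5 = 19035.9 s = 5.29 hours.

5.29 hours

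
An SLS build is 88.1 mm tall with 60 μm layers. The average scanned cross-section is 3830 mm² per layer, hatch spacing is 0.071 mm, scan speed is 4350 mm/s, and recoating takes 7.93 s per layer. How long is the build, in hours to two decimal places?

8.30 hours

Number of layers: 88.1 / 0.06 → 1469 (rounded up).
Scan path per layer = 3830 / 0.071, so 53943.7 mm.
Scan time per layer: 53943.7 / 4350 → 12.4009 s.
Time per layer = 12.4009 + 7.93 = 20.3309 s.
Total: 1469 × 20.3309 s = 29866.0921 s → 8.30 hours.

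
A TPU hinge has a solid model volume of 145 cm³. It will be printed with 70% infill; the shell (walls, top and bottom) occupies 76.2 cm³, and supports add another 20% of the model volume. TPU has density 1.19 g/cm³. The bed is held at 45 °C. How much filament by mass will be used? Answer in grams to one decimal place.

182.5 g

Volume inside the shell = 145 − 76.2 = 68.8 cm³.
Infill deposited = 0.70 × 68.8, so 48.16 cm³.
Support = 0.20 × 145, so 29 cm³.
Deposited volume = 76.2 + 48.16 + 29, so 153.36 cm³.
Mass: 153.36 × 1.19 → 182.4984 g.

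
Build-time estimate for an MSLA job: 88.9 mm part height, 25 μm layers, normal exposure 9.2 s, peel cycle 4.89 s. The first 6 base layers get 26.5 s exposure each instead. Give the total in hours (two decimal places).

Layer count = ceil(88.9 / 0.025) = 3556.
Base layers = 6 × (26.5 + 4.89) = 188.34 s.
Normal layers = 3550 × (9.2 + 4.89), so 50019.5 s.
Sum: 188.34 + 50019.5 = 50207.84 s → 13.95 hours.

13.95 hours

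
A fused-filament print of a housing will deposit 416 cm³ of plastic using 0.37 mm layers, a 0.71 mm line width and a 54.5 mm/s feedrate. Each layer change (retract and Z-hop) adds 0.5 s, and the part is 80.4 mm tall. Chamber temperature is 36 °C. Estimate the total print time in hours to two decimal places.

8.10 hours

Bead cross-section: 0.37 × 0.71 → 0.2627 mm².
Total extruded path = 416000/0.2627 = 1583555.4 mm.
Print-move time = 1583555.4 / 54.5, so 29056.1 s.
Layers = ⌈80.4/0.37⌉ = 218.
Non-print overhead = 218 × 0.5, so 109 s.
Total = 29056.1 + 109 = 29165.1 s = 8.10 hours.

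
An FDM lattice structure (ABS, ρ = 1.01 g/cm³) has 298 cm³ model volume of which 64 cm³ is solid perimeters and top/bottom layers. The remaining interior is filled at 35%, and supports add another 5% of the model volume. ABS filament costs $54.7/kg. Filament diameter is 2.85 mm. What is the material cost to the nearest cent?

$8.88

Interior volume = 298 − 64, so 234 cm³.
Deposited infill = 0.35 × 234 = 81.9 cm³.
Support: 0.05 × 298 → 14.9 cm³.
Total extruded: 64 + 81.9 + 14.9 → 160.8 cm³.
Mass = 160.8 × 1.01, so 162.408 g.
At $54.7/kg: 162.408/1000 × 54.7 = $8.88.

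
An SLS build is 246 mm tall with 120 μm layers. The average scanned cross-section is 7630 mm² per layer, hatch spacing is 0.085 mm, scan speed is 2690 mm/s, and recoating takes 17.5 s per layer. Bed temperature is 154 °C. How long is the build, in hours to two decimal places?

Number of layers: 246 / 0.12 → 2050 (rounded up).
Per-layer scan distance = 7630 / 0.085 = 89764.7 mm.
Laser time per layer: 89764.7 / 2690 → 33.3698 s.
Per-layer time: 33.3698 + 17.5 → 50.8698 s.
Total: 2050 × 50.8698 s = 104283.09 s → 28.97 hours.

28.97 hours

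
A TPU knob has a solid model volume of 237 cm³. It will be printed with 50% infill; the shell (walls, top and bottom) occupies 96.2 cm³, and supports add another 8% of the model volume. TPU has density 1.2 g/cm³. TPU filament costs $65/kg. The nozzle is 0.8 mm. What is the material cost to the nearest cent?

Interior volume = 237 − 96.2 = 140.8 cm³.
Infill volume: 0.50 × 140.8 → 70.4 cm³.
Support = 0.08 × 237 = 18.96 cm³.
Deposited volume: 96.2 + 70.4 + 18.96 → 185.56 cm³.
Mass = 185.56 × 1.2 = 222.672 g.
At $65/kg: 222.672/1000 × 65 = $14.47.

$14.47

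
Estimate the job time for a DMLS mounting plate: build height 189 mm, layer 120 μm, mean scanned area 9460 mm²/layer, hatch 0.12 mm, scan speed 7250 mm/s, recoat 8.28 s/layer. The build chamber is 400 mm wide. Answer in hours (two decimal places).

8.38 hours

Layers = ⌈189/0.12⌉ = 1575.
Hatch length per layer = 9460 / 0.12 = 78833.3 mm.
Laser time per layer = 78833.3 / 7250, so 10.8736 s.
Per-layer time = 10.8736 + 8.28 = 19.1536 s.
Total: 1575 × 19.1536 s = 30166.92 s → 8.38 hours.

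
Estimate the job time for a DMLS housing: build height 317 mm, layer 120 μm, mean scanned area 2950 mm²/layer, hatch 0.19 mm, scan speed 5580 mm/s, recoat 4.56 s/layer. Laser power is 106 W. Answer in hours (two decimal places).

Layer count = ceil(317 / 0.12) = 2642.
Hatch length per layer = 2950 / 0.19, so 15526.3 mm.
Laser time per layer: 15526.3 / 5580 → 2.7825 s.
Time per layer: 2.7825 + 4.56 → 7.3425 s.
Total: 2642 × 7.3425 s = 19398.885 s → 5.39 hours.

5.39 hours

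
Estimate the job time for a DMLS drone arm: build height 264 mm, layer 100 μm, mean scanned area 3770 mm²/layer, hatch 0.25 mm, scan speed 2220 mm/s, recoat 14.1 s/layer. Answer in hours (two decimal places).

Layer count = ceil(264 / 0.1) = 2640.
Per-layer scan distance = 3770 / 0.25, so 15080 mm.
Per-layer scan time = 15080 / 2220 = 6.7928 s.
Layer cycle = 6.7928 + 14.1, so 20.8928 s.
2640 layers × 20.8928 s/layer = 55156.992 s, i.e. 15.32 hours.

15.32 hours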